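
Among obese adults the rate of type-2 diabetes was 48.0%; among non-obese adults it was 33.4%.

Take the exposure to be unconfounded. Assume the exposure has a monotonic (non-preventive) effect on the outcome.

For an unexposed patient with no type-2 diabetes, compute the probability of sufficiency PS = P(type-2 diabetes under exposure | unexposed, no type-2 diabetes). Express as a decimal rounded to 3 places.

PS ≈ 0.219

p₁ = 0.48, p₀ = 0.334.
Under exogeneity and monotonicity, PS = (p₁ − p₀) / (1 − p₀).
PS = (0.48 − 0.334) / (1 − 0.334) = 0.146 / 0.666 ≈ 0.2192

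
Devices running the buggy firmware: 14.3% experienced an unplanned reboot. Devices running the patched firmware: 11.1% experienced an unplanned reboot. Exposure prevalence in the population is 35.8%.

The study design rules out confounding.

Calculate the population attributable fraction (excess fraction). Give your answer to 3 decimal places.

p₁ = 0.143, p₀ = 0.111.
Overall risk P(Y=1) = π·p₁ + (1−π)·p₀ = 0.358×0.143 + 0.642×0.111 = 0.12246.
Under exogeneity, PAF = [P(Y=1) − p₀] / P(Y=1).
PAF = (0.12246 − 0.111) / 0.12246 ≈ 0.0936

PAF ≈ 0.094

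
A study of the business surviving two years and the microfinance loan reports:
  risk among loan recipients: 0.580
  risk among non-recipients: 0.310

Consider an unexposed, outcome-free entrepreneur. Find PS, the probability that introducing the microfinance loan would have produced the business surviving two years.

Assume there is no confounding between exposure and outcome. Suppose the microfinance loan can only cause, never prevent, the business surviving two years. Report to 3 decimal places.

Let p₁ = 0.58, p₀ = 0.31.
Under exogeneity and monotonicity, PS = (p₁ − p₀) / (1 − p₀).
PS = (0.58 − 0.31) / (1 − 0.31) = 0.27 / 0.69 ≈ 0.3913

PS ≈ 0.391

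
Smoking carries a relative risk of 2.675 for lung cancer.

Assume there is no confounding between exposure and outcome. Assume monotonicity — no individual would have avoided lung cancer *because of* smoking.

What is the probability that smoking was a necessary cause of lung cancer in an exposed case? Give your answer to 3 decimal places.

Under exogeneity and monotonicity, PN = (RR − 1) / RR = 1 − 1/RR.
PN = (2.675 − 1) / 2.675 = 1.675 / 2.675 ≈ 0.6262

PN ≈ 0.626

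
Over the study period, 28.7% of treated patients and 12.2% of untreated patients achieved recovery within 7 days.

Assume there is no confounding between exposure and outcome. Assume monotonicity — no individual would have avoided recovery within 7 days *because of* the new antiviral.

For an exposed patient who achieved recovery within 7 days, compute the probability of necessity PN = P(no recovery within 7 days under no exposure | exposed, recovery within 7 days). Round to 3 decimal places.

PN ≈ 0.575

p₁ = 0.287, p₀ = 0.122.
Under exogeneity and monotonicity, PN = (p₁ − p₀) / p₁.
PN = (0.287 − 0.122) / 0.287 = 0.165 / 0.287 ≈ 0.5749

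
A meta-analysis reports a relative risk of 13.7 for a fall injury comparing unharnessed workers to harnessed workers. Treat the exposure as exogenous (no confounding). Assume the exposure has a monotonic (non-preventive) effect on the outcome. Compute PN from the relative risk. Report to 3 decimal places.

PN ≈ 0.927

Under exogeneity and monotonicity, PN = (RR − 1) / RR = 1 − 1/RR.
PN = (13.7 − 1) / 13.7 = 12.7 / 13.7 ≈ 0.9270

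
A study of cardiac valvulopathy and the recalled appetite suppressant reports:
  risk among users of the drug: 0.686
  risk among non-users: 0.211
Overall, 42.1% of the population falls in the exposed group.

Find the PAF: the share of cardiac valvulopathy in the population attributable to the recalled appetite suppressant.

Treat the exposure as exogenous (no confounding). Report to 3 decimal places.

Let p₁ = 0.686, p₀ = 0.211.
Overall risk P(Y=1) = π·p₁ + (1−π)·p₀ = 0.421×0.686 + 0.579×0.211 = 0.41098.
Under exogeneity, PAF = [P(Y=1) − p₀] / P(Y=1).
PAF = (0.41098 − 0.211) / 0.41098 ≈ 0.4866

PAF ≈ 0.487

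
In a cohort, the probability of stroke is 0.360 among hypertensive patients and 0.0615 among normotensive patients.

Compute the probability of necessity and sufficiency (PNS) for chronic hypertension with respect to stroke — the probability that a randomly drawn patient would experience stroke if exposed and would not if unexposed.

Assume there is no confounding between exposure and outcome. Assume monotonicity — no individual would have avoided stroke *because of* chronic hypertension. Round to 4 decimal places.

PNS ≈ 0.2985

Let p₁ = 0.36, p₀ = 0.0615.
Under exogeneity and monotonicity, PNS = p₁ − p₀.
PNS = 0.36 − 0.0615 = 0.2985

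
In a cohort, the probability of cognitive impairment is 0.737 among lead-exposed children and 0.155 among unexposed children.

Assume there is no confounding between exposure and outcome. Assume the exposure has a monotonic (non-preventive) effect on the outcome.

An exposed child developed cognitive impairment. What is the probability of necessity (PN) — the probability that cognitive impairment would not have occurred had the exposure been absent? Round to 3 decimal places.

Let p₁ = 0.737, p₀ = 0.155.
Under exogeneity and monotonicity, PN = (p₁ − p₀) / p₁.
PN = (0.737 − 0.155) / 0.737 = 0.582 / 0.737 ≈ 0.7897

PN ≈ 0.790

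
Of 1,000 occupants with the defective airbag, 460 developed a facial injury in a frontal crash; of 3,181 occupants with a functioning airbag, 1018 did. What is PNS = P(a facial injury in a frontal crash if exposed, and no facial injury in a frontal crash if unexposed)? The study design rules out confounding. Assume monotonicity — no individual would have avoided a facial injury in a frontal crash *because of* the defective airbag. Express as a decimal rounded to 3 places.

p₁ = P(outcome | exposed) = 460/1000 = 0.46
p₀ = P(outcome | unexposed) = 1018/3181 = 0.32003
Under exogeneity and monotonicity, PNS = p₁ − p₀.
PNS = 0.46 − 0.32003 = 0.13997

PNS ≈ 0.140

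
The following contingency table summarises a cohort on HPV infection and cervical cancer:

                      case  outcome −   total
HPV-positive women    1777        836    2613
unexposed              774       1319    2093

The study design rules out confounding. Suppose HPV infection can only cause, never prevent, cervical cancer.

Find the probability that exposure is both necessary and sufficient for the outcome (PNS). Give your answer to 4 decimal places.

p₁ = P(outcome | exposed) = 1777/2613 = 0.68006
p₀ = P(outcome | unexposed) = 774/2093 = 0.3698
Under exogeneity and monotonicity, PNS = p₁ − p₀.
PNS = 0.68006 − 0.3698 = 0.31026

PNS ≈ 0.3103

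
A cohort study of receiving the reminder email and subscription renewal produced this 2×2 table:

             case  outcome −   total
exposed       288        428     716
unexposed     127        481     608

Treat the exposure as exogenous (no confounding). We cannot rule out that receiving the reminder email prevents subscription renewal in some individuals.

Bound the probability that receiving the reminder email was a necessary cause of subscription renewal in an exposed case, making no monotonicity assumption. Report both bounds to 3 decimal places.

p₁ = P(outcome | exposed) = 288/716 = 0.40223
p₀ = P(outcome | unexposed) = 127/608 = 0.20888
Under exogeneity alone the bounds on PN are max{0,(p₁−p₀)/p₁} ≤ PN ≤ min{1,(1−p₀)/p₁}.
  lower = (p₁ − p₀)/p₁ = 0.19335 / 0.40223 ≈ 0.4807
  upper = min{1, (1 − p₀)/p₁} = 0.79112 / 0.40223 ≈ 1.9668 → capped at 1

0.481 ≤ PN ≤ 1.000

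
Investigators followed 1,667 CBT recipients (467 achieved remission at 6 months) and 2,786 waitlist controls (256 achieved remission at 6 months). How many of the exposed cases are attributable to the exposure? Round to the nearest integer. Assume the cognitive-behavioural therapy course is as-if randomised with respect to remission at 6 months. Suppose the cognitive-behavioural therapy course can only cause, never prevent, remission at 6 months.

about 314 cases

p₁ = P(outcome | exposed) = 467/1667 = 0.28014
p₀ = P(outcome | unexposed) = 256/2786 = 0.091888
PN = (p₁ − p₀)/p₁ = (0.28014 − 0.091888) / 0.28014 ≈ 0.67200.
Attributable cases ≈ PN × (exposed cases) = 0.67200 × 467 ≈ 313.82.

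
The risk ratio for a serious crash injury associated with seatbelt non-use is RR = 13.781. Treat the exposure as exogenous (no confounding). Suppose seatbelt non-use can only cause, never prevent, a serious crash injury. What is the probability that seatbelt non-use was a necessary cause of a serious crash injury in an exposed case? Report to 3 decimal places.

Under exogeneity and monotonicity, PN = (RR − 1) / RR = 1 − 1/RR.
PN = (13.781 − 1) / 13.781 = 12.78 / 13.781 ≈ 0.9274

PN ≈ 0.927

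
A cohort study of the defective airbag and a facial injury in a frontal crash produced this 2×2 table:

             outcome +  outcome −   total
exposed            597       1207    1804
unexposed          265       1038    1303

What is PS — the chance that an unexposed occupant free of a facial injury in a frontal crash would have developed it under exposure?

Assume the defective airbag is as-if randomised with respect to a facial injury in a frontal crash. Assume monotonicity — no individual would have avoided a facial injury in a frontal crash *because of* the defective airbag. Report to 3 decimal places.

p₁ = P(outcome | exposed) = 597/1804 = 0.33093
p₀ = P(outcome | unexposed) = 265/1303 = 0.20338
Under exogeneity and monotonicity, PS = (p₁ − p₀) / (1 − p₀).
PS = (0.33093 − 0.20338) / (1 − 0.20338) = 0.12755 / 0.79662 ≈ 0.1601

PS ≈ 0.160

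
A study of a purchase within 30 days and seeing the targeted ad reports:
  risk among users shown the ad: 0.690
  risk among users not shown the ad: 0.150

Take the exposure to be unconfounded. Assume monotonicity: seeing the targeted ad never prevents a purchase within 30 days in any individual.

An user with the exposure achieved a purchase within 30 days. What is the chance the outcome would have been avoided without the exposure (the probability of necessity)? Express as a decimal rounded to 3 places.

PN ≈ 0.783

Let p₁ = 0.69, p₀ = 0.15.
Under exogeneity and monotonicity, PN = (p₁ − p₀) / p₁.
PN = (0.69 − 0.15) / 0.69 = 0.54 / 0.69 ≈ 0.7826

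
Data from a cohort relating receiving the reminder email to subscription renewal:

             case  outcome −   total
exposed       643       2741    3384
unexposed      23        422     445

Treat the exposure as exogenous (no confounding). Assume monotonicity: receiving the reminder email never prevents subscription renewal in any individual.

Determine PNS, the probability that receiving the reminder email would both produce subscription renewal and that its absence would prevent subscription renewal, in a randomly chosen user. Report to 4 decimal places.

PNS ≈ 0.1383

p₁ = P(outcome | exposed) = 643/3384 = 0.19001
p₀ = P(outcome | unexposed) = 23/445 = 0.051685
Under exogeneity and monotonicity, PNS = p₁ − p₀.
PNS = 0.19001 − 0.051685 = 0.13833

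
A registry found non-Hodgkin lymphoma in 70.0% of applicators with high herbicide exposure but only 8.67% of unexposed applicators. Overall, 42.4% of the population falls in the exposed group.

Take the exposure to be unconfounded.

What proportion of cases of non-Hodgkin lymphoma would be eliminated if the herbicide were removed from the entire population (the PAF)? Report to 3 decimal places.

PAF ≈ 0.750

p₁ = 0.7, p₀ = 0.0867.
Overall risk P(Y=1) = π·p₁ + (1−π)·p₀ = 0.424×0.7 + 0.576×0.0867 = 0.34674.
Under exogeneity, PAF = [P(Y=1) − p₀] / P(Y=1).
PAF = (0.34674 − 0.0867) / 0.34674 ≈ 0.7500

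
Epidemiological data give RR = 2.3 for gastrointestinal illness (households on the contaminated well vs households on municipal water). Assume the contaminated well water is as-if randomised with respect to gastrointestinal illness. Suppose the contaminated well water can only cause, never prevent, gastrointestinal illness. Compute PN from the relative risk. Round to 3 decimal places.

Under exogeneity and monotonicity, PN = (RR − 1) / RR = 1 − 1/RR.
PN = (2.3 − 1) / 2.3 = 1.3 / 2.3 ≈ 0.5652

PN ≈ 0.565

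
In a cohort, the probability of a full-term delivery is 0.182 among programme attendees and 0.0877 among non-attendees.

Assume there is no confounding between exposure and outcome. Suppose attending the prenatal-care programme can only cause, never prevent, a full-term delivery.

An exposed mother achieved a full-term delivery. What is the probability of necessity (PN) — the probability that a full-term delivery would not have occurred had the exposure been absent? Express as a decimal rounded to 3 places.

Let p₁ = 0.182, p₀ = 0.0877.
Under exogeneity and monotonicity, PN = (p₁ − p₀) / p₁.
PN = (0.182 − 0.0877) / 0.182 = 0.0943 / 0.182 ≈ 0.5181

PN ≈ 0.518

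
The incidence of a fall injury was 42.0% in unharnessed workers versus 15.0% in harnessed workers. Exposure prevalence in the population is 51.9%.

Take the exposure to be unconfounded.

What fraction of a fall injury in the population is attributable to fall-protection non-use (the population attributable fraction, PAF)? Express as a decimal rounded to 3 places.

p₁ = 0.42, p₀ = 0.15.
Overall risk P(Y=1) = π·p₁ + (1−π)·p₀ = 0.519×0.42 + 0.481×0.15 = 0.29013.
Under exogeneity, PAF = [P(Y=1) − p₀] / P(Y=1).
PAF = (0.29013 − 0.15) / 0.29013 ≈ 0.4830

PAF ≈ 0.483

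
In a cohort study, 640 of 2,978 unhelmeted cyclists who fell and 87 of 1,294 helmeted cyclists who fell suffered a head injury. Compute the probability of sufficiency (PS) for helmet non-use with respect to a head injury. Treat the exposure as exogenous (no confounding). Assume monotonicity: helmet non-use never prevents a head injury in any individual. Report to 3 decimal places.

p₁ = P(outcome | exposed) = 640/2978 = 0.21491
p₀ = P(outcome | unexposed) = 87/1294 = 0.067233
Under exogeneity and monotonicity, PS = (p₁ − p₀) / (1 − p₀).
PS = (0.21491 − 0.067233) / (1 − 0.067233) = 0.14768 / 0.93277 ≈ 0.1583

PS ≈ 0.158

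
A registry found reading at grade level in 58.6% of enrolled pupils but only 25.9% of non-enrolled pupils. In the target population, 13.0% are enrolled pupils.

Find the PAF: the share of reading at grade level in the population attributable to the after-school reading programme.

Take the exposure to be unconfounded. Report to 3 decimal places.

p₁ = 0.586, p₀ = 0.259.
Overall risk P(Y=1) = π·p₁ + (1−π)·p₀ = 0.13×0.586 + 0.87×0.259 = 0.30151.
Under exogeneity, PAF = [P(Y=1) − p₀] / P(Y=1).
PAF = (0.30151 − 0.259) / 0.30151 ≈ 0.1410

PAF ≈ 0.141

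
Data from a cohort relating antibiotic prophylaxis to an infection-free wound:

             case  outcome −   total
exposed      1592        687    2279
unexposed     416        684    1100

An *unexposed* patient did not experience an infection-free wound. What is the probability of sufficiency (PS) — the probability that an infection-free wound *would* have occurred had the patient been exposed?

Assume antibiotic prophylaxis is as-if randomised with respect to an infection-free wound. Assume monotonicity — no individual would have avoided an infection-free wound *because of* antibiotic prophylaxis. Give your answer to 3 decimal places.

p₁ = P(outcome | exposed) = 1592/2279 = 0.69855
p₀ = P(outcome | unexposed) = 416/1100 = 0.37818
Under exogeneity and monotonicity, PS = (p₁ − p₀)/(1 − p₀).
PS = (0.69855 − 0.37818) / 0.62182 ≈ 0.5152

PS ≈ 0.515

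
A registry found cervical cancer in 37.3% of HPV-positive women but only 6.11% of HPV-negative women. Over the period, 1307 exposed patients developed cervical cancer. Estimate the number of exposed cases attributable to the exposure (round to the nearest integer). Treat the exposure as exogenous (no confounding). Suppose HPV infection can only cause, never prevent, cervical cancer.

p₁ = 0.373, p₀ = 0.0611.
PN = (p₁ − p₀)/p₁ = (0.373 − 0.0611) / 0.373 ≈ 0.83619.
Attributable cases ≈ PN × (exposed cases) = 0.83619 × 1307 ≈ 1092.90.

about 1093 cases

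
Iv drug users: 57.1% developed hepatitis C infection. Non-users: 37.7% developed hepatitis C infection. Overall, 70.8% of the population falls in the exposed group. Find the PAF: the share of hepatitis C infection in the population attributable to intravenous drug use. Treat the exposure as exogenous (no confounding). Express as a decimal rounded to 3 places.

PAF ≈ 0.267

p₁ = 0.571, p₀ = 0.377.
Overall risk P(Y=1) = π·p₁ + (1−π)·p₀ = 0.708×0.571 + 0.292×0.377 = 0.51435.
Under exogeneity, PAF = [P(Y=1) − p₀] / P(Y=1).
PAF = (0.51435 − 0.377) / 0.51435 ≈ 0.2670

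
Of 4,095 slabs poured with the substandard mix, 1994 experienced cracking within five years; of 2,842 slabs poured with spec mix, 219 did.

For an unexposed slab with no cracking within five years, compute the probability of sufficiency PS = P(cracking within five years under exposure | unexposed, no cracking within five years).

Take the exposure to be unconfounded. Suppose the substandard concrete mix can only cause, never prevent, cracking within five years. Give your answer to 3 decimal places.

p₁ = P(outcome | exposed) = 1994/4095 = 0.48694
p₀ = P(outcome | unexposed) = 219/2842 = 0.077058
Under exogeneity and monotonicity, PS = (p₁ − p₀) / (1 − p₀).
PS = (0.48694 − 0.077058) / (1 − 0.077058) = 0.40988 / 0.92294 ≈ 0.4441

PS ≈ 0.444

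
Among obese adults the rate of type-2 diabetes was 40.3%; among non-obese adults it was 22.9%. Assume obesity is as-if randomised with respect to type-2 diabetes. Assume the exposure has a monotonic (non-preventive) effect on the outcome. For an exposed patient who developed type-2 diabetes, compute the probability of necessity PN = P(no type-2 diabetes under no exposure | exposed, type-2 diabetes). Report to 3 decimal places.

p₁ = 0.403, p₀ = 0.229.
Under exogeneity and monotonicity, PN = (p₁ − p₀) / p₁.
PN = (0.403 − 0.229) / 0.403 = 0.174 / 0.403 ≈ 0.4318

PN ≈ 0.432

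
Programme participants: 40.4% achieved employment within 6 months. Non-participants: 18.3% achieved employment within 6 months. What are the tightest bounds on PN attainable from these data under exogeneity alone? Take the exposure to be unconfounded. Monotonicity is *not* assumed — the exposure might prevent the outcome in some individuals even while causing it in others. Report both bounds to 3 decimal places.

0.547 ≤ PN ≤ 1.000

p₁ = 0.404, p₀ = 0.183.
Under exogeneity alone the bounds on PN are max{0,(p₁−p₀)/p₁} ≤ PN ≤ min{1,(1−p₀)/p₁}.
  lower = (p₁ − p₀)/p₁ = 0.221 / 0.404 ≈ 0.5470
  upper = min{1, (1 − p₀)/p₁} = 0.817 / 0.404 ≈ 2.0223 → capped at 1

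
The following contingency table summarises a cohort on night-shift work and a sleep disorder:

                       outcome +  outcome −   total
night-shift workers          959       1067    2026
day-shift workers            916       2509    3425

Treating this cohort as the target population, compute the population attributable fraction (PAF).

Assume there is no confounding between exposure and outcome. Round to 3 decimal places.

p₁ = P(outcome | exposed) = 959/2026 = 0.47335
p₀ = P(outcome | unexposed) = 916/3425 = 0.26745
Exposure prevalence π = 2026/5451 = 0.37167; overall risk P(Y=1) = 0.34397.
Under exogeneity, PAF = [P(Y=1) − p₀]/P(Y=1).
PAF = (0.34397 − 0.26745) / 0.34397 ≈ 0.2225

PAF ≈ 0.222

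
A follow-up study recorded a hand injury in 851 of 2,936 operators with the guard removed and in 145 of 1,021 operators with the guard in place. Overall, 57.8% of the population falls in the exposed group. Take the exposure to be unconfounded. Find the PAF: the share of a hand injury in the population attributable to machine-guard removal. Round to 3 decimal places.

PAF ≈ 0.376

p₁ = P(outcome | exposed) = 851/2936 = 0.28985
p₀ = P(outcome | unexposed) = 145/1021 = 0.14202
Overall risk P(Y=1) = π·p₁ + (1−π)·p₀ = 0.578×0.28985 + 0.422×0.14202 = 0.22746.
Under exogeneity, PAF = [P(Y=1) − p₀] / P(Y=1).
PAF = (0.22746 − 0.14202) / 0.22746 ≈ 0.3757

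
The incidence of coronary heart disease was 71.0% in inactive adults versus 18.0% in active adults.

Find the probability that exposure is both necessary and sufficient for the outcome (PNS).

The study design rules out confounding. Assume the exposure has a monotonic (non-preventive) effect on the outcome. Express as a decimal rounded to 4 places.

p₁ = 0.71, p₀ = 0.18.
Under exogeneity and monotonicity, PNS = p₁ − p₀.
PNS = 0.71 − 0.18 = 0.53

PNS ≈ 0.5300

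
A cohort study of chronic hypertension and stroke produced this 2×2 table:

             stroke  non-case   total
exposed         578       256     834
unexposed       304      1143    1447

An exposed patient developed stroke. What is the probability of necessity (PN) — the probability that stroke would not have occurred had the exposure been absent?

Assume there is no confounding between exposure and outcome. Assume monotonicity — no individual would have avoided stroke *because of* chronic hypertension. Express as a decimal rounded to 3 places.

PN ≈ 0.697

p₁ = P(outcome | exposed) = 578/834 = 0.69305
p₀ = P(outcome | unexposed) = 304/1447 = 0.21009
Under exogeneity and monotonicity, PN = (p₁ − p₀) / p₁.
PN = (0.69305 − 0.21009) / 0.69305 = 0.48296 / 0.69305 ≈ 0.6969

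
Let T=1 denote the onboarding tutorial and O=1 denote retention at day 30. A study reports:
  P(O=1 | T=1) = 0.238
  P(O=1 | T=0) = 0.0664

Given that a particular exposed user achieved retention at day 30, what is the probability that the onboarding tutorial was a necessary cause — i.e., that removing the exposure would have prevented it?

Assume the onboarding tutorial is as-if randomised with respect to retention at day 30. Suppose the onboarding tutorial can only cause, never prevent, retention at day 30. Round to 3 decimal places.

PN ≈ 0.721

Let p₁ = 0.238, p₀ = 0.0664.
Under exogeneity and monotonicity, PN = (p₁ − p₀) / p₁.
PN = (0.238 − 0.0664) / 0.238 = 0.1716 / 0.238 ≈ 0.7210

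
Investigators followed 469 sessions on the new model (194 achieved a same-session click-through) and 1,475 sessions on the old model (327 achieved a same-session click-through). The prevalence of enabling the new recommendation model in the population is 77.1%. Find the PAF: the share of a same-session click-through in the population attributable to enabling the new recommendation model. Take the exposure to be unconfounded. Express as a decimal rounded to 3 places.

p₁ = P(outcome | exposed) = 194/469 = 0.41365
p₀ = P(outcome | unexposed) = 327/1475 = 0.22169
Overall risk P(Y=1) = π·p₁ + (1−π)·p₀ = 0.771×0.41365 + 0.229×0.22169 = 0.36969.
Under exogeneity, PAF = [P(Y=1) − p₀] / P(Y=1).
PAF = (0.36969 − 0.22169) / 0.36969 ≈ 0.4003

PAF ≈ 0.400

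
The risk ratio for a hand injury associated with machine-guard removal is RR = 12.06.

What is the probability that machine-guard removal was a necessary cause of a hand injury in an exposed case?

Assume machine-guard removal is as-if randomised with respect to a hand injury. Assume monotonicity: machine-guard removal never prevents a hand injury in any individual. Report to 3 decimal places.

PN ≈ 0.917

Under exogeneity and monotonicity, PN = (RR − 1) / RR = 1 − 1/RR.
PN = (12.06 − 1) / 12.06 = 11.06 / 12.06 ≈ 0.9171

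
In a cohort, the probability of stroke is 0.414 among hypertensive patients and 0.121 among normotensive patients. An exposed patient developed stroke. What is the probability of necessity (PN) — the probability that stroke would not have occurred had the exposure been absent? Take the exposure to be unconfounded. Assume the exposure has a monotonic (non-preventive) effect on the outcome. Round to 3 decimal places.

PN ≈ 0.708

Let p₁ = 0.414, p₀ = 0.121.
Under exogeneity and monotonicity, PN = (p₁ − p₀) / p₁.
PN = (0.414 − 0.121) / 0.414 = 0.293 / 0.414 ≈ 0.7077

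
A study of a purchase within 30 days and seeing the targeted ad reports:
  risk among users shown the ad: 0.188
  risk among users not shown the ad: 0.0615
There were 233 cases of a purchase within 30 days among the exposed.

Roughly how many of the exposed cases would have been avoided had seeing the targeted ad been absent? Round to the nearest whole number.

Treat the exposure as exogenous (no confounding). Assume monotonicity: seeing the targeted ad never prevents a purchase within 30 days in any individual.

about 157 cases

Let p₁ = 0.188, p₀ = 0.0615.
PN = (p₁ − p₀)/p₁ = (0.188 − 0.0615) / 0.188 ≈ 0.67287.
Attributable cases ≈ PN × (exposed cases) = 0.67287 × 233 ≈ 156.78.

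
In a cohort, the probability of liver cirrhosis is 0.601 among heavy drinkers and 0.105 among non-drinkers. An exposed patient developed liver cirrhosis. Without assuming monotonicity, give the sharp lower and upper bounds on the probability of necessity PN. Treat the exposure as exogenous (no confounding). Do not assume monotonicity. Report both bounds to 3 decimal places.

0.825 ≤ PN ≤ 1.000

Let p₁ = 0.601, p₀ = 0.105.
Under exogeneity alone the bounds on PN are max{0,(p₁−p₀)/p₁} ≤ PN ≤ min{1,(1−p₀)/p₁}.
  lower = (p₁ − p₀)/p₁ = 0.496 / 0.601 ≈ 0.8253
  upper = min{1, (1 − p₀)/p₁} = 0.895 / 0.601 ≈ 1.4892 → capped at 1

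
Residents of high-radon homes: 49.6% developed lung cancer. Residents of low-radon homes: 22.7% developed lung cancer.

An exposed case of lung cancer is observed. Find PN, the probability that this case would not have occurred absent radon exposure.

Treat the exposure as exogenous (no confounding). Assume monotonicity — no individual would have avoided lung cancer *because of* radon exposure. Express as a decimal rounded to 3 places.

p₁ = 0.496, p₀ = 0.227.
Under exogeneity and monotonicity, PN = (p₁ − p₀) / p₁.
PN = (0.496 − 0.227) / 0.496 = 0.269 / 0.496 ≈ 0.5423

PN ≈ 0.542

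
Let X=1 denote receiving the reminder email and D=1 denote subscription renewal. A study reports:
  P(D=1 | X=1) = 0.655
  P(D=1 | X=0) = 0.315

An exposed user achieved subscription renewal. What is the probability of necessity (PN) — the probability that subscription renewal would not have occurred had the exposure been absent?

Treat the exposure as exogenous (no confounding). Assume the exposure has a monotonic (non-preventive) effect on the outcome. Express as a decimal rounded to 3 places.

Let p₁ = 0.655, p₀ = 0.315.
Under exogeneity and monotonicity, PN = (p₁ − p₀) / p₁.
PN = (0.655 − 0.315) / 0.655 = 0.34 / 0.655 ≈ 0.5191

PN ≈ 0.519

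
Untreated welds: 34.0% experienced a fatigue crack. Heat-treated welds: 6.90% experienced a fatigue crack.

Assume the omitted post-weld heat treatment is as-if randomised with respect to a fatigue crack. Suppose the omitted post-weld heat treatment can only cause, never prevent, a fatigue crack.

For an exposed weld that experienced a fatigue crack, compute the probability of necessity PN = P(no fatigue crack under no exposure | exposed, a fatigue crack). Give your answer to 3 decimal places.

p₁ = 0.34, p₀ = 0.069.
Under exogeneity and monotonicity, PN = (p₁ − p₀) / p₁.
PN = (0.34 − 0.069) / 0.34 = 0.271 / 0.34 ≈ 0.7971

PN ≈ 0.797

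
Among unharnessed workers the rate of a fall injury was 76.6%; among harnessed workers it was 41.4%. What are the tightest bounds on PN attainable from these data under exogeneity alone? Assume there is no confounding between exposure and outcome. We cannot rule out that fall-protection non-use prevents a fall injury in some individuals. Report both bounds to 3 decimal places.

0.460 ≤ PN ≤ 0.765

p₁ = 0.766, p₀ = 0.414.
Under exogeneity alone the bounds on PN are max{0,(p₁−p₀)/p₁} ≤ PN ≤ min{1,(1−p₀)/p₁}.
  lower = (p₁ − p₀)/p₁ = 0.352 / 0.766 ≈ 0.4595
  upper = min{1, (1 − p₀)/p₁} = 0.586 / 0.766 ≈ 0.7650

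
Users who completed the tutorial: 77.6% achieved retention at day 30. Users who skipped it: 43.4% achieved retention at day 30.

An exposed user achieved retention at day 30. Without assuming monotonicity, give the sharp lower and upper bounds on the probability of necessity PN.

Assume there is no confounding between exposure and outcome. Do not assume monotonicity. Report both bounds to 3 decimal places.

p₁ = 0.776, p₀ = 0.434.
Under exogeneity alone the bounds on PN are max{0,(p₁−p₀)/p₁} ≤ PN ≤ min{1,(1−p₀)/p₁}.
  lower = (p₁ − p₀)/p₁ = 0.342 / 0.776 ≈ 0.4407
  upper = min{1, (1 − p₀)/p₁} = 0.566 / 0.776 ≈ 0.7294

0.441 ≤ PN ≤ 0.729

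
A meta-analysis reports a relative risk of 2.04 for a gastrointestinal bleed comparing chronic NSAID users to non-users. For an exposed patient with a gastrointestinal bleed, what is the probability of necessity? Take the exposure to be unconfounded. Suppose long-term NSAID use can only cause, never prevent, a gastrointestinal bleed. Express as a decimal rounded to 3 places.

Under exogeneity and monotonicity, PN = (RR − 1) / RR = 1 − 1/RR.
PN = (2.04 − 1) / 2.04 = 1.04 / 2.04 ≈ 0.5098

PN ≈ 0.510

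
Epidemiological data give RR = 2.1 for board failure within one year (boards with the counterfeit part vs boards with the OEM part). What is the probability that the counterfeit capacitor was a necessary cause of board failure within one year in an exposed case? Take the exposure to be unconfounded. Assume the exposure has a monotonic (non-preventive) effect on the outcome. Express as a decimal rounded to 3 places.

Under exogeneity and monotonicity, PN = (RR − 1) / RR = 1 − 1/RR.
PN = (2.1 − 1) / 2.1 = 1.1 / 2.1 ≈ 0.5238

PN ≈ 0.524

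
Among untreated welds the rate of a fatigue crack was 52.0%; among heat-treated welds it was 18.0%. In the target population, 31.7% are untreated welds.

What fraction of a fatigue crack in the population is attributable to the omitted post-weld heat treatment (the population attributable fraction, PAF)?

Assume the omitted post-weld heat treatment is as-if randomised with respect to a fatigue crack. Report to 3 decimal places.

p₁ = 0.52, p₀ = 0.18.
Overall risk P(Y=1) = π·p₁ + (1−π)·p₀ = 0.317×0.52 + 0.683×0.18 = 0.28778.
Under exogeneity, PAF = [P(Y=1) − p₀] / P(Y=1).
PAF = (0.28778 − 0.18) / 0.28778 ≈ 0.3745

PAF ≈ 0.375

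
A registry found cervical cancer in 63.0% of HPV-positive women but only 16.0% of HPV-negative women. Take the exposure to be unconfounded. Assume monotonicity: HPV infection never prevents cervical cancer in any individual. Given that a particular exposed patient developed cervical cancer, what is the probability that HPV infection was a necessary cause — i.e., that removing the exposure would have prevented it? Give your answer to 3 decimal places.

PN ≈ 0.746

p₁ = 0.63, p₀ = 0.16.
Under exogeneity and monotonicity, PN = (p₁ − p₀) / p₁.
PN = (0.63 − 0.16) / 0.63 = 0.47 / 0.63 ≈ 0.7460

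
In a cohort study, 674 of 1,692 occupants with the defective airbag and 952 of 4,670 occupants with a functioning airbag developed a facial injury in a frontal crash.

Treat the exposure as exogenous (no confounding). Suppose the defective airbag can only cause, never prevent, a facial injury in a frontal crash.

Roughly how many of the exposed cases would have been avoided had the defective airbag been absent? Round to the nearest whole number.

about 329 cases

p₁ = P(outcome | exposed) = 674/1692 = 0.39835
p₀ = P(outcome | unexposed) = 952/4670 = 0.20385
PN = (p₁ − p₀)/p₁ = (0.39835 − 0.20385) / 0.39835 ≈ 0.48825.
Attributable cases ≈ PN × (exposed cases) = 0.48825 × 674 ≈ 329.08.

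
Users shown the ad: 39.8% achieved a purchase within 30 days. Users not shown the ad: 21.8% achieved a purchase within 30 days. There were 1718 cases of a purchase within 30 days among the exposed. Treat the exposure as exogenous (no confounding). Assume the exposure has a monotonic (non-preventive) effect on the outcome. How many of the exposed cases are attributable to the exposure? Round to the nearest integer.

p₁ = 0.398, p₀ = 0.218.
PN = (p₁ − p₀)/p₁ = (0.398 − 0.218) / 0.398 ≈ 0.45226.
Attributable cases ≈ PN × (exposed cases) = 0.45226 × 1718 ≈ 776.98.

about 777 cases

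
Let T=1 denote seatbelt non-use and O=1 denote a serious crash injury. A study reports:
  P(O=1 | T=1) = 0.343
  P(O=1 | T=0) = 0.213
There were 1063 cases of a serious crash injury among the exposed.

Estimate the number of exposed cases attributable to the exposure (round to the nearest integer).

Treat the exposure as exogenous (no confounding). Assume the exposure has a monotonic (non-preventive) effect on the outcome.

about 403 cases

Let p₁ = 0.343, p₀ = 0.213.
PN = (p₁ − p₀)/p₁ = (0.343 − 0.213) / 0.343 ≈ 0.37901.
Attributable cases ≈ PN × (exposed cases) = 0.37901 × 1063 ≈ 402.89.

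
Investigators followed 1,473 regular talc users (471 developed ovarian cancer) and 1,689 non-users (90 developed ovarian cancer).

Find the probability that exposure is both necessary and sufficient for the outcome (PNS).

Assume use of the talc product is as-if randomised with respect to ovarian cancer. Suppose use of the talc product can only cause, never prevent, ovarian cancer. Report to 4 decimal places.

PNS ≈ 0.2665

p₁ = P(outcome | exposed) = 471/1473 = 0.31976
p₀ = P(outcome | unexposed) = 90/1689 = 0.053286
Under exogeneity and monotonicity, PNS = p₁ − p₀.
PNS = 0.31976 − 0.053286 = 0.26647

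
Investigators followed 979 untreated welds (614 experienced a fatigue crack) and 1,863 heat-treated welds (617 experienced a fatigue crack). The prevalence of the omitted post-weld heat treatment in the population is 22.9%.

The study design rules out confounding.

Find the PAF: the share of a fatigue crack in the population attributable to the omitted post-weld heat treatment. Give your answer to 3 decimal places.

p₁ = P(outcome | exposed) = 614/979 = 0.62717
p₀ = P(outcome | unexposed) = 617/1863 = 0.33119
Overall risk P(Y=1) = π·p₁ + (1−π)·p₀ = 0.229×0.62717 + 0.771×0.33119 = 0.39897.
Under exogeneity, PAF = [P(Y=1) − p₀] / P(Y=1).
PAF = (0.39897 − 0.33119) / 0.39897 ≈ 0.1699

PAF ≈ 0.170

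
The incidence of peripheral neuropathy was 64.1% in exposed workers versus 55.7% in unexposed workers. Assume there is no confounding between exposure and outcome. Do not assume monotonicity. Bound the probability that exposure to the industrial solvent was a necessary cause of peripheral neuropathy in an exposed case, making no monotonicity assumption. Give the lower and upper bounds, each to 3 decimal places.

p₁ = 0.641, p₀ = 0.557.
Under exogeneity alone the bounds on PN are max{0,(p₁−p₀)/p₁} ≤ PN ≤ min{1,(1−p₀)/p₁}.
  lower = (p₁ − p₀)/p₁ = 0.084 / 0.641 ≈ 0.1310
  upper = min{1, (1 − p₀)/p₁} = 0.443 / 0.641 ≈ 0.6911

0.131 ≤ PN ≤ 0.691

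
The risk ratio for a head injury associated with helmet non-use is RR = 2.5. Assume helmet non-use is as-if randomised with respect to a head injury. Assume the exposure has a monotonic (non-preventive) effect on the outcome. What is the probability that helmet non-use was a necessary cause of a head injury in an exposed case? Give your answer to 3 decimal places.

PN ≈ 0.600

Under exogeneity and monotonicity, PN = (RR − 1) / RR = 1 − 1/RR.
PN = (2.5 − 1) / 2.5 = 1.5 / 2.5 ≈ 0.6000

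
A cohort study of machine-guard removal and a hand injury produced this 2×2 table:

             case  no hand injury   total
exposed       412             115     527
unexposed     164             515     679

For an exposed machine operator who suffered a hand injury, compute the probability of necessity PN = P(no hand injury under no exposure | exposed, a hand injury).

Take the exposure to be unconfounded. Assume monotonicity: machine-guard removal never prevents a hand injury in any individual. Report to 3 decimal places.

p₁ = P(outcome | exposed) = 412/527 = 0.78178
p₀ = P(outcome | unexposed) = 164/679 = 0.24153
Under exogeneity and monotonicity, PN = (p₁ − p₀) / p₁.
PN = (0.78178 − 0.24153) / 0.78178 = 0.54025 / 0.78178 ≈ 0.6911

PN ≈ 0.691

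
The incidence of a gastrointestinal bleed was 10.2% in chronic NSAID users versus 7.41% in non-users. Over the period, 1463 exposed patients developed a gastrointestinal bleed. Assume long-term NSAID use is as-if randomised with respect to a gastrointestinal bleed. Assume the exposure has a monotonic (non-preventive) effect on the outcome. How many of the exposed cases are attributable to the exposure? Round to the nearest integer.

about 400 cases

p₁ = 0.102, p₀ = 0.0741.
PN = (p₁ − p₀)/p₁ = (0.102 − 0.0741) / 0.102 ≈ 0.27353.
Attributable cases ≈ PN × (exposed cases) = 0.27353 × 1463 ≈ 400.17.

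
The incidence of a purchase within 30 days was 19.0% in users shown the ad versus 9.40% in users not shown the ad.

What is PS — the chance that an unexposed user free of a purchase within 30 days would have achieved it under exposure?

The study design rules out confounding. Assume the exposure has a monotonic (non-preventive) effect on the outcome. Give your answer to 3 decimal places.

p₁ = 0.19, p₀ = 0.094.
Under exogeneity and monotonicity, PS = (p₁ − p₀) / (1 − p₀).
PS = (0.19 − 0.094) / (1 − 0.094) = 0.096 / 0.906 ≈ 0.1060

PS ≈ 0.106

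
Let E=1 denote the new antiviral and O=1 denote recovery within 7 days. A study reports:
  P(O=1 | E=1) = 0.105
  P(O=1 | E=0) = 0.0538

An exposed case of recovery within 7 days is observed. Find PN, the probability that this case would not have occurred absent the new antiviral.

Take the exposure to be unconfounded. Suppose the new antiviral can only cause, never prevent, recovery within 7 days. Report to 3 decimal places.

PN ≈ 0.488

Let p₁ = 0.105, p₀ = 0.0538.
Under exogeneity and monotonicity, PN = (p₁ − p₀) / p₁.
PN = (0.105 − 0.0538) / 0.105 = 0.0512 / 0.105 ≈ 0.4876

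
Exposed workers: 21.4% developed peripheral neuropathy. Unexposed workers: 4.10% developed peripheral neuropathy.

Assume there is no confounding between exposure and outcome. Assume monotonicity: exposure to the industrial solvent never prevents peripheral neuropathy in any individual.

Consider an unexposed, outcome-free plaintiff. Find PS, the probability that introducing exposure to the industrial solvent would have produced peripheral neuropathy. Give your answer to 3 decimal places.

PS ≈ 0.180

p₁ = 0.214, p₀ = 0.041.
Under exogeneity and monotonicity, PS = (p₁ − p₀) / (1 − p₀).
PS = (0.214 − 0.041) / (1 − 0.041) = 0.173 / 0.959 ≈ 0.1804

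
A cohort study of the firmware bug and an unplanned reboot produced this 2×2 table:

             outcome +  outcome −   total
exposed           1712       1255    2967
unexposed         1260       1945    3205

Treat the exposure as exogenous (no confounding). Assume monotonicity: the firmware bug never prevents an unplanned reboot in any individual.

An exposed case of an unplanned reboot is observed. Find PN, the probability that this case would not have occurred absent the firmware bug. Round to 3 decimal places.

p₁ = P(outcome | exposed) = 1712/2967 = 0.57701
p₀ = P(outcome | unexposed) = 1260/3205 = 0.39314
Under exogeneity and monotonicity, PN = (p₁ − p₀) / p₁.
PN = (0.57701 − 0.39314) / 0.57701 = 0.18388 / 0.57701 ≈ 0.3187

PN ≈ 0.319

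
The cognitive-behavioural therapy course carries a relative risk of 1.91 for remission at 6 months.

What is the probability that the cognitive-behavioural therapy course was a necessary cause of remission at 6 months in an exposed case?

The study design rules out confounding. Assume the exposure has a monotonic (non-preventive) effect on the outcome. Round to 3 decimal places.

Under exogeneity and monotonicity, PN = (RR − 1) / RR = 1 − 1/RR.
PN = (1.91 − 1) / 1.91 = 0.91 / 1.91 ≈ 0.4764

PN ≈ 0.476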